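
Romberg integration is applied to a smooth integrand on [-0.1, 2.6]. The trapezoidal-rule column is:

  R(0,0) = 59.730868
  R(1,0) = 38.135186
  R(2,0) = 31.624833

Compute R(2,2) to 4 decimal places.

R(1,1) = (4·38.135186 − 59.730868) / 3 = 30.936625
R(2,1) = (4·31.624833 − 38.135186) / 3 = 29.454715
R(2,2) = 29.454715 + (29.454715 − 30.936625)/15 = 29.355921
(Column j=1 coincides with Simpson's rule on the same nodes.)

29.3559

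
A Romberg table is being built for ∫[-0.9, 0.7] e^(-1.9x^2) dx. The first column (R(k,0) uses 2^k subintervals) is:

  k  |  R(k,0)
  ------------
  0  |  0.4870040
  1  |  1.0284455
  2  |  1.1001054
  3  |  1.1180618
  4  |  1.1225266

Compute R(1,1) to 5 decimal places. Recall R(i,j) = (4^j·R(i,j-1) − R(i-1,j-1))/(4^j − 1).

1.20893

Richardson extrapolation on the trapezoidal column (denominator 4−1=3):
R(1,1) = 1.0284455 + (1.0284455 − 0.4870040)/3 = 1.2089260
(Column j=1 coincides with Simpson's rule on the same nodes.)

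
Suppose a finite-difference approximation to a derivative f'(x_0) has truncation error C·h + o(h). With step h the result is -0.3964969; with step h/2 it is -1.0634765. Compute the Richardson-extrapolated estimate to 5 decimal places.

-1.73046

Extrapolated value = (2·A(h/2) − A(h)) / (2 − 1)
= (2·(-1.0634765) − (-0.3964969)) / 1
= -1.7304561 / 1 = -1.7304561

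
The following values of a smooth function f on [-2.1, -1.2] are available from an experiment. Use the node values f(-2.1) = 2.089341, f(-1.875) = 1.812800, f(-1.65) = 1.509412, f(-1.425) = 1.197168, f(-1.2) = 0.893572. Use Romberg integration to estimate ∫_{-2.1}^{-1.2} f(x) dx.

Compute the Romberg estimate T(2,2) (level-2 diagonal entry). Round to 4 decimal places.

T(0,0) (trapezoid, 1 panel, h=0.9000): 1.342311
T(1,0) (trapezoid, 2 panels, h=0.4500): 1.350391
T(2,0) (trapezoid, 4 panels, h=0.2250): 1.352438
T(1,1) = 1.350391 + (1.350391 − 1.342311)/3 = 1.353084
T(2,1) = 1.352438 + (1.352438 − 1.350391)/3 = 1.353120
T(2,2) = 1.353120 + (1.353120 − 1.353084)/15 = 1.353122

1.3531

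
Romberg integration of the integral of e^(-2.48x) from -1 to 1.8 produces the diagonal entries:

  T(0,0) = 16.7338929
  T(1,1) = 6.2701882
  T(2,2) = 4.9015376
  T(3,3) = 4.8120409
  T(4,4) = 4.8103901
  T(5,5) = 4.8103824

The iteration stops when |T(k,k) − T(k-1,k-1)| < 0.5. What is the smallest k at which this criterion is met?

|T(1,1) − T(0,0)| = 10.4637047 ≥ 0.5
|T(2,2) − T(1,1)| = 1.3686506 ≥ 0.5
|T(3,3) − T(2,2)| = 0.0894967 < 0.5

k = 3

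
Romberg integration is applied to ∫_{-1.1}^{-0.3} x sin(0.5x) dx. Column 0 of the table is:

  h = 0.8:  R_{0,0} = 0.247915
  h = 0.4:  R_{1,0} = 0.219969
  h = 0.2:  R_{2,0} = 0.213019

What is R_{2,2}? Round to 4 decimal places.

Richardson extrapolation on the trapezoidal column (denominator 4−1=3):
R_{1,1} = 0.219969 + (0.219969 − 0.247915)/3 = 0.210654
R_{2,1} = (4·0.213019 − 0.219969) / 3 = 0.210702
R_{2,2} = 0.210702 + (0.210702 − 0.210654)/15 = 0.210705
(Column j=1 coincides with Simpson's rule on the same nodes.)

0.2107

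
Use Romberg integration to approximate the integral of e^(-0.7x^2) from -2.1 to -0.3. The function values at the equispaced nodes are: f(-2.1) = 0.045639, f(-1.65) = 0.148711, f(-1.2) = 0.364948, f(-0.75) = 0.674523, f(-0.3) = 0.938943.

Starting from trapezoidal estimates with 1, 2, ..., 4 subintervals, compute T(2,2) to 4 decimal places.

0.7523

T(0,0) (trapezoid, 1 panel, h=1.8000): 0.886124
T(1,0) (trapezoid, 2 panels, h=0.9000): 0.771515
T(2,0) (trapezoid, 4 panels, h=0.4500): 0.756213
T(1,1) = 0.771515 + (0.771515 − 0.886124)/3 = 0.733312
T(2,1) = 0.756213 + (0.756213 − 0.771515)/3 = 0.751112
T(2,2) = 0.751112 + (0.751112 − 0.733312)/15 = 0.752299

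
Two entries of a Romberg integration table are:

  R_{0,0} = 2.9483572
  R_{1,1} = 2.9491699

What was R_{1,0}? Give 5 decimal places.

2.94897

From R_{1,1} = (4·R_{1,0} − R_{0,0})/3, solve for R_{1,0}:
4·R_{1,0} = 3·2.9491699 + 2.9483572 = 11.7958669
R_{1,0} = 2.9489667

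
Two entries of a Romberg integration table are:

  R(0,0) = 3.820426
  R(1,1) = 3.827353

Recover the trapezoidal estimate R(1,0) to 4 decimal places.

From R(1,1) = (4·R(1,0) − R(0,0))/3, solve for R(1,0):
4·R(1,0) = 3·3.827353 + 3.820426 = 15.302485
R(1,0) = 3.825621

3.8256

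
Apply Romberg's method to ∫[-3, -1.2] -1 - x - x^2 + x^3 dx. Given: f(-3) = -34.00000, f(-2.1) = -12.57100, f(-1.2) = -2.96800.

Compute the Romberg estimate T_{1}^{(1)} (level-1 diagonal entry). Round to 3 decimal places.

T_{0}^{(0)} (trapezoid, 1 panel, h=1.8000): -33.27120
T_{1}^{(0)} (trapezoid, 2 panels, h=0.9000): -27.94950
T_{1}^{(1)} = -27.94950 + (-27.94950 − (-33.27120))/3 = -26.17560

-26.176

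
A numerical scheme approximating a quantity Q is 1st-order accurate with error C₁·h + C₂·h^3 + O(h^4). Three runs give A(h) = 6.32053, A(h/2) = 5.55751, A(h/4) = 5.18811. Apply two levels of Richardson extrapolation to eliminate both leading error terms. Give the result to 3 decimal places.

4.822

First eliminate the h term (factor 2^1 = 2):
  B₁ = (2·5.55751 − 6.32053)/1 = 4.79449
  B₂ = (2·5.18811 − 5.55751)/1 = 4.81871
Then eliminate the h^3 term (factor 2^3 = 8):
  (8·4.81871 − 4.79449)/7 = 4.82217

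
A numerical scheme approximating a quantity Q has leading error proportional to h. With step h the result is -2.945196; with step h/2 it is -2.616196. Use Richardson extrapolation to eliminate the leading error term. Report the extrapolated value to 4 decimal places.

-2.2872

Extrapolated value = (2·A(h/2) − A(h)) / (2 − 1)
= (2·(-2.616196) − (-2.945196)) / 1
= -2.287196 / 1 = -2.287196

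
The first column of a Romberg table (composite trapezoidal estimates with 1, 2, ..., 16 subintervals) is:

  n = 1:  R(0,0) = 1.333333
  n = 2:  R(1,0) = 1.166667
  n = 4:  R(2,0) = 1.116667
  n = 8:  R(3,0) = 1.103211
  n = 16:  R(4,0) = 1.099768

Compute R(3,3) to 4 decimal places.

1.0986

Richardson extrapolation on the trapezoidal column (denominator 4−1=3):
R(1,1) = 1.166667 + (1.166667 − 1.333333)/3 = 1.111112
R(2,1) = 1.116667 + (1.116667 − 1.166667)/3 = 1.100000
R(3,1) = 1.103211 + (1.103211 − 1.116667)/3 = 1.098726
R(2,2) = (16·1.100000 − 1.111112) / 15 = 1.099259
R(3,2) = 1.098726 + (1.098726 − 1.100000)/15 = 1.098641
R(3,3) = 1.098641 + (1.098641 − 1.099259)/63 = 1.098631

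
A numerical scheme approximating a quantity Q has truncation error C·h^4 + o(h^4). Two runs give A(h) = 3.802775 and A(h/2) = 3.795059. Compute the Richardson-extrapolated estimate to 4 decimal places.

Extrapolated value = (16·A(h/2) − A(h)) / (16 − 1)
= (16·3.795059 − 3.802775) / 15
= 56.918169 / 15 = 3.794545

3.7945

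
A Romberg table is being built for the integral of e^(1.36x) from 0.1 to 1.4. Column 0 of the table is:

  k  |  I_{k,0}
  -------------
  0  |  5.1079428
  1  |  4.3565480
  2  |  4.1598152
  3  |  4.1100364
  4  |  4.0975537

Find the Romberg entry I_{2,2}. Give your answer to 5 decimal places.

Richardson extrapolation on the trapezoidal column (denominator 4−1=3):
I_{1,1} = (4·4.3565480 − 5.1079428) / 3 = 4.1060831
I_{2,1} = (4·4.1598152 − 4.3565480) / 3 = 4.0942376
I_{2,2} = 4.0942376 + (4.0942376 − 4.1060831)/15 = 4.0934479
(Column j=1 coincides with Simpson's rule on the same nodes.)

4.09345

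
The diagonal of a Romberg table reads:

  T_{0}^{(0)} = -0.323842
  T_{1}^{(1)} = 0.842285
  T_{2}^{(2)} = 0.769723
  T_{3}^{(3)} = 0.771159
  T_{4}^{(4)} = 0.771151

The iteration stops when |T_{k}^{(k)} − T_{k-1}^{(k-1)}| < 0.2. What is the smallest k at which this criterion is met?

|T_{1}^{(1)} − T_{0}^{(0)}| = 1.166127 ≥ 0.2
|T_{2}^{(2)} − T_{1}^{(1)}| = 0.072562 < 0.2

k = 2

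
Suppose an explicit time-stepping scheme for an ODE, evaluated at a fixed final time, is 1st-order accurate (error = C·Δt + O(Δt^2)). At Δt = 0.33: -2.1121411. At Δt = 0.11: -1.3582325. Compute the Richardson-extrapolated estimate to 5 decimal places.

The leading error scales as Δt; refining by a factor of 3 reduces it by 3^1 = 3.
Extrapolated value = (3·A(Δt/3) − A(Δt)) / (3 − 1)
= (3·(-1.3582325) − (-2.1121411)) / 2
= -1.9625564 / 2 = -0.9812782

-0.98128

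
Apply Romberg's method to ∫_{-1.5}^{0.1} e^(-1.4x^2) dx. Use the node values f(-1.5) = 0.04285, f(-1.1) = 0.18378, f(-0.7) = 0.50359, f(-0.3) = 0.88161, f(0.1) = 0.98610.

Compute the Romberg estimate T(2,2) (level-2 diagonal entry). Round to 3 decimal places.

0.842

T(0,0) (trapezoid, 1 panel, h=1.6000): 0.82316
T(1,0) (trapezoid, 2 panels, h=0.8000): 0.81445
T(2,0) (trapezoid, 4 panels, h=0.4000): 0.83338
T(1,1) = 0.81445 + (0.81445 − 0.82316)/3 = 0.81155
T(2,1) = 0.83338 + (0.83338 − 0.81445)/3 = 0.83969
T(2,2) = 0.83969 + (0.83969 − 0.81155)/15 = 0.84157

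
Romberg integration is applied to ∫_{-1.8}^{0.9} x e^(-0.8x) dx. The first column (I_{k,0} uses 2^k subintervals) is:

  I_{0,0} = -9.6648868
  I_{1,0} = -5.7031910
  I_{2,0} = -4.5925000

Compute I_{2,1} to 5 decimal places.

Richardson extrapolation on the trapezoidal column (denominator 4−1=3):
I_{2,1} = (4·(-4.5925000) − (-5.7031910)) / 3 = -4.2222697

-4.22227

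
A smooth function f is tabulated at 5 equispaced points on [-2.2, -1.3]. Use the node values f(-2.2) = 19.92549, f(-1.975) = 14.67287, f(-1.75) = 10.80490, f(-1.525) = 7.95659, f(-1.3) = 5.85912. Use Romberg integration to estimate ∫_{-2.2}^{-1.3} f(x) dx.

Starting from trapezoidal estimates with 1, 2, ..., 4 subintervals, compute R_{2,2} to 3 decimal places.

R_{0,0} (trapezoid, 1 panel, h=0.9000): 11.60307
R_{1,0} (trapezoid, 2 panels, h=0.4500): 10.66374
R_{2,0} (trapezoid, 4 panels, h=0.2250): 10.42350
R_{1,1} = 10.66374 + (10.66374 − 11.60307)/3 = 10.35063
R_{2,1} = 10.42350 + (10.42350 − 10.66374)/3 = 10.34342
R_{2,2} = 10.34342 + (10.34342 − 10.35063)/15 = 10.34294

10.343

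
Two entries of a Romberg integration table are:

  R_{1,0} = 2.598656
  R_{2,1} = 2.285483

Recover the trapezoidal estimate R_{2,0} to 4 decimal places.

From R_{2,1} = (4·R_{2,0} − R_{1,0})/3, solve for R_{2,0}:
4·R_{2,0} = 3·2.285483 + 2.598656 = 9.455105
R_{2,0} = 2.363776

2.3638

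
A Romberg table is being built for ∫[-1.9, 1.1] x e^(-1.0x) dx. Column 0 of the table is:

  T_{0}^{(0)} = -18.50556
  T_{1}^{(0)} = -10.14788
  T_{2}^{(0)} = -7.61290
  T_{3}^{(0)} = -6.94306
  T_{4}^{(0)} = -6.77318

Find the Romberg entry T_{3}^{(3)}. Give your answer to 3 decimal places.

-6.716

Richardson extrapolation on the trapezoidal column (denominator 4−1=3):
T_{1}^{(1)} = (4·(-10.14788) − (-18.50556)) / 3 = -7.36199
T_{2}^{(1)} = -7.61290 + (-7.61290 − (-10.14788))/3 = -6.76791
T_{3}^{(1)} = -6.94306 + (-6.94306 − (-7.61290))/3 = -6.71978
T_{2}^{(2)} = -6.76791 + (-6.76791 − (-7.36199))/15 = -6.72830
T_{3}^{(2)} = (16·(-6.71978) − (-6.76791)) / 15 = -6.71657
T_{3}^{(3)} = (64·(-6.71657) − (-6.72830)) / 63 = -6.71638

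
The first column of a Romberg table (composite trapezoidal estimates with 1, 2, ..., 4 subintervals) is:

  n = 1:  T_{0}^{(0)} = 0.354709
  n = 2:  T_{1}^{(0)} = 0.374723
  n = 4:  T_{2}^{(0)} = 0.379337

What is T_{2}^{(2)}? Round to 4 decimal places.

Richardson extrapolation on the trapezoidal column (denominator 4−1=3):
T_{1}^{(1)} = 0.374723 + (0.374723 − 0.354709)/3 = 0.381394
T_{2}^{(1)} = 0.379337 + (0.379337 − 0.374723)/3 = 0.380875
T_{2}^{(2)} = (16·0.380875 − 0.381394) / 15 = 0.380840

0.3808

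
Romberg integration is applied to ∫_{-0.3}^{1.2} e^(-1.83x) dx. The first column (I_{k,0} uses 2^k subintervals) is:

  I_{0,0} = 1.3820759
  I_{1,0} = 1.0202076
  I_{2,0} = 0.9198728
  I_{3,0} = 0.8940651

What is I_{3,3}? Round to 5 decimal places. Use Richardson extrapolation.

Richardson extrapolation on the trapezoidal column (denominator 4−1=3):
I_{1,1} = (4·1.0202076 − 1.3820759) / 3 = 0.8995848
I_{2,1} = 0.9198728 + (0.9198728 − 1.0202076)/3 = 0.8864279
I_{3,1} = (4·0.8940651 − 0.9198728) / 3 = 0.8854625
I_{2,2} = (16·0.8864279 − 0.8995848) / 15 = 0.8855508
I_{3,2} = (16·0.8854625 − 0.8864279) / 15 = 0.8853981
I_{3,3} = (64·0.8853981 − 0.8855508) / 63 = 0.8853957

0.88540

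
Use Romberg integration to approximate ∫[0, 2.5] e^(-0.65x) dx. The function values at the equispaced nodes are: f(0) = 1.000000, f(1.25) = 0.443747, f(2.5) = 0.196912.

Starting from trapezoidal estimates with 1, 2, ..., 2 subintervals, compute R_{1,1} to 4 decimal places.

1.2383

R_{0,0} (trapezoid, 1 panel, h=2.5000): 1.496140
R_{1,0} (trapezoid, 2 panels, h=1.2500): 1.302754
R_{1,1} = 1.302754 + (1.302754 − 1.496140)/3 = 1.238292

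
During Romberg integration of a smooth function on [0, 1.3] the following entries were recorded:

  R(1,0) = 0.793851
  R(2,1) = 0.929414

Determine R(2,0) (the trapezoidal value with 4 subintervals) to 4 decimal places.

From R(2,1) = (4·R(2,0) − R(1,0))/3, solve for R(2,0):
4·R(2,0) = 3·0.929414 + 0.793851 = 3.582093
R(2,0) = 0.895523

0.8955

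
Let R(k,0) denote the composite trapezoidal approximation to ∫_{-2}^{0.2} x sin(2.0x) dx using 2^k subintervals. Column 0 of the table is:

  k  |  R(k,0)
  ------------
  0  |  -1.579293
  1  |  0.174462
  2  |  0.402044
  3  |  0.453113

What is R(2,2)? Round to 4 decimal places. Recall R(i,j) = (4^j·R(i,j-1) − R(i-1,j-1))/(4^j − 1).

0.4592

R(1,1) = (4·0.174462 − (-1.579293)) / 3 = 0.759047
R(2,1) = (4·0.402044 − 0.174462) / 3 = 0.477905
R(2,2) = 0.477905 + (0.477905 − 0.759047)/15 = 0.459162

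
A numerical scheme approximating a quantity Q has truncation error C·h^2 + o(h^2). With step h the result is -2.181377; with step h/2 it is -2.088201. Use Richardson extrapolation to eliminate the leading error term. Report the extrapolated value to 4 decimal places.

-2.0571

The leading error scales as h^2; refining by a factor of 2 reduces it by 2^2 = 4.
Extrapolated value = (4·A(h/2) − A(h)) / (4 − 1)
= (4·(-2.088201) − (-2.181377)) / 3
= -6.171427 / 3 = -2.057142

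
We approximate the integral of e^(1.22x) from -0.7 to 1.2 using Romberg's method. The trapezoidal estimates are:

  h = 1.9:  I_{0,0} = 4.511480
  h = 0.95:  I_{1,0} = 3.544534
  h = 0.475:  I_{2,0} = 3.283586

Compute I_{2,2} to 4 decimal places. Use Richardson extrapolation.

3.1949

Richardson extrapolation on the trapezoidal column (denominator 4−1=3):
I_{1,1} = (4·3.544534 − 4.511480) / 3 = 3.222219
I_{2,1} = 3.283586 + (3.283586 − 3.544534)/3 = 3.196603
I_{2,2} = (16·3.196603 − 3.222219) / 15 = 3.194895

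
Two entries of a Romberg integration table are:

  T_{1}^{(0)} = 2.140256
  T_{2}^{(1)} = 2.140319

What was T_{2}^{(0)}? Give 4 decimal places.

2.1403

From T_{2}^{(1)} = (4·T_{2}^{(0)} − T_{1}^{(0)})/3, solve for T_{2}^{(0)}:
4·T_{2}^{(0)} = 3·2.140319 + 2.140256 = 8.561213
T_{2}^{(0)} = 2.140303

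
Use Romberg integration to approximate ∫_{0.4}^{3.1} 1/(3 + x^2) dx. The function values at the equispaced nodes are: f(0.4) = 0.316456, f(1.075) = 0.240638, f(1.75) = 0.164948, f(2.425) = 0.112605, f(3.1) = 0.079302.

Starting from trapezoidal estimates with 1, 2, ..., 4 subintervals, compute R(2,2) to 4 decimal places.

R(0,0) (trapezoid, 1 panel, h=2.7000): 0.534273
R(1,0) (trapezoid, 2 panels, h=1.3500): 0.489816
R(2,0) (trapezoid, 4 panels, h=0.6750): 0.483347
R(1,1) = 0.489816 + (0.489816 − 0.534273)/3 = 0.474997
R(2,1) = 0.483347 + (0.483347 − 0.489816)/3 = 0.481191
R(2,2) = 0.481191 + (0.481191 − 0.474997)/15 = 0.481604

0.4816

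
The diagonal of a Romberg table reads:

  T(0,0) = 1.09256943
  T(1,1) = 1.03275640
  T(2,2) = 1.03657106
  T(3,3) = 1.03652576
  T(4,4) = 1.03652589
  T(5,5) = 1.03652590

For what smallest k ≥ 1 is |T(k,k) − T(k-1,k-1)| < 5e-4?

|T(1,1) − T(0,0)| = 0.05981303 ≥ 5e-4
|T(2,2) − T(1,1)| = 0.00381466 ≥ 5e-4
|T(3,3) − T(2,2)| = 0.00004530 < 5e-4

k = 3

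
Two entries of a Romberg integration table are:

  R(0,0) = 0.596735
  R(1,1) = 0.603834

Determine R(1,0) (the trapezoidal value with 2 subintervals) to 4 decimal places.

0.6021

From R(1,1) = (4·R(1,0) − R(0,0))/3, solve for R(1,0):
4·R(1,0) = 3·0.603834 + 0.596735 = 2.408237
R(1,0) = 0.602059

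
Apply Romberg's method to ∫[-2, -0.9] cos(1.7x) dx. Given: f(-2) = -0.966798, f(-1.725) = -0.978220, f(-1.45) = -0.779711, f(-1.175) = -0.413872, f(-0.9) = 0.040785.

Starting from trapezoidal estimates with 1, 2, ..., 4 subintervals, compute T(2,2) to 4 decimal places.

-0.7380

T(0,0) (trapezoid, 1 panel, h=1.1000): -0.509307
T(1,0) (trapezoid, 2 panels, h=0.5500): -0.683495
T(2,0) (trapezoid, 4 panels, h=0.2750): -0.724573
T(1,1) = -0.683495 + (-0.683495 − (-0.509307))/3 = -0.741558
T(2,1) = -0.724573 + (-0.724573 − (-0.683495))/3 = -0.738266
T(2,2) = -0.738266 + (-0.738266 − (-0.741558))/15 = -0.738047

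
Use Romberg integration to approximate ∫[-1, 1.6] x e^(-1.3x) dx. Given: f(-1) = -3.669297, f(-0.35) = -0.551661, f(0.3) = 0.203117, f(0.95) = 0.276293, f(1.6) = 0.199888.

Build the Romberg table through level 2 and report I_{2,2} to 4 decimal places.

I_{0,0} (trapezoid, 1 panel, h=2.6000): -4.510232
I_{1,0} (trapezoid, 2 panels, h=1.3000): -1.991064
I_{2,0} (trapezoid, 4 panels, h=0.6500): -1.174521
I_{1,1} = -1.991064 + (-1.991064 − (-4.510232))/3 = -1.151341
I_{2,1} = -1.174521 + (-1.174521 − (-1.991064))/3 = -0.902340
I_{2,2} = -0.902340 + (-0.902340 − (-1.151341))/15 = -0.885740

-0.8857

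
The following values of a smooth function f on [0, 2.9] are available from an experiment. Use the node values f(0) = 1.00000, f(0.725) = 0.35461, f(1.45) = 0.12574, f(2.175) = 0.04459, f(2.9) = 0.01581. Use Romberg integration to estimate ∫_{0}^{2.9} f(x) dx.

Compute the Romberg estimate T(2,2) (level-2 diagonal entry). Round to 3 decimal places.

0.689

T(0,0) (trapezoid, 1 panel, h=2.9000): 1.47292
T(1,0) (trapezoid, 2 panels, h=1.4500): 0.91879
T(2,0) (trapezoid, 4 panels, h=0.7250): 0.74881
T(1,1) = 0.91879 + (0.91879 − 1.47292)/3 = 0.73408
T(2,1) = 0.74881 + (0.74881 − 0.91879)/3 = 0.69215
T(2,2) = 0.69215 + (0.69215 − 0.73408)/15 = 0.68935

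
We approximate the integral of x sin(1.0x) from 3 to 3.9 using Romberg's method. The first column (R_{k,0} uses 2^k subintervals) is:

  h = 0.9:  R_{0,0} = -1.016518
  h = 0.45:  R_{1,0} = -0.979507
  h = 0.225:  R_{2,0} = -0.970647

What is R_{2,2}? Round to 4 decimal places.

-0.9677

R_{1,1} = (4·(-0.979507) − (-1.016518)) / 3 = -0.967170
R_{2,1} = -0.970647 + (-0.970647 − (-0.979507))/3 = -0.967694
R_{2,2} = (16·(-0.967694) − (-0.967170)) / 15 = -0.967729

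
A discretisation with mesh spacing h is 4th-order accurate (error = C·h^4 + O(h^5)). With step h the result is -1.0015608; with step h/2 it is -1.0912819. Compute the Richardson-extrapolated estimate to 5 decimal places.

Extrapolated value = (16·A(h/2) − A(h)) / (16 − 1)
= (16·(-1.0912819) − (-1.0015608)) / 15
= -16.4589496 / 15 = -1.0972633

-1.09726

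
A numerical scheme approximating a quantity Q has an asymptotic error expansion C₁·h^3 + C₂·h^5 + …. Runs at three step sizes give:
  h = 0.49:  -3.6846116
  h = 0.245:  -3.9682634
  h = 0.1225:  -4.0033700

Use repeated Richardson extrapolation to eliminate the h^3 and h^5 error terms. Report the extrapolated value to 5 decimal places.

First eliminate the h^3 term (factor 2^3 = 8):
  B₁ = (8·(-3.9682634) − (-3.6846116))/7 = -4.0087851
  B₂ = (8·(-4.0033700) − (-3.9682634))/7 = -4.0083852
Then eliminate the h^5 term (factor 2^5 = 32):
  (32·(-4.0083852) − (-4.0087851))/31 = -4.0083723

-4.00837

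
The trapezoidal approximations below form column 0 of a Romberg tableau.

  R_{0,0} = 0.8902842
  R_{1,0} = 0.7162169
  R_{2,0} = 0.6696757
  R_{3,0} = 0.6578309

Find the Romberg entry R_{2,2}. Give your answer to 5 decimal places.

Richardson extrapolation on the trapezoidal column (denominator 4−1=3):
R_{1,1} = (4·0.7162169 − 0.8902842) / 3 = 0.6581945
R_{2,1} = 0.6696757 + (0.6696757 − 0.7162169)/3 = 0.6541620
R_{2,2} = (16·0.6541620 − 0.6581945) / 15 = 0.6538932
(Column j=1 coincides with Simpson's rule on the same nodes.)

0.65389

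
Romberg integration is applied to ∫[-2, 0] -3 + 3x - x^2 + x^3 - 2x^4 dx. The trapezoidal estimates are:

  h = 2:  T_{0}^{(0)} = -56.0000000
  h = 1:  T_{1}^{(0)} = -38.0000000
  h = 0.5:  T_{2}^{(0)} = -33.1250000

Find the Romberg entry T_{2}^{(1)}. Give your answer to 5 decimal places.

T_{2}^{(1)} = -33.1250000 + (-33.1250000 − (-38.0000000))/3 = -31.5000000
(Column j=1 coincides with Simpson's rule on the same nodes.)

-31.50000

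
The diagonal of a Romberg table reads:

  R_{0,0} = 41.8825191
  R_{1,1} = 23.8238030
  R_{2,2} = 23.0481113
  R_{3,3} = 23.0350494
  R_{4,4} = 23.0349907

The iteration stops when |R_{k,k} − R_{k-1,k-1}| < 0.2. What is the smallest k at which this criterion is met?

|R_{1,1} − R_{0,0}| = 18.0587161 ≥ 0.2
|R_{2,2} − R_{1,1}| = 0.7756917 ≥ 0.2
|R_{3,3} − R_{2,2}| = 0.0130619 < 0.2

k = 3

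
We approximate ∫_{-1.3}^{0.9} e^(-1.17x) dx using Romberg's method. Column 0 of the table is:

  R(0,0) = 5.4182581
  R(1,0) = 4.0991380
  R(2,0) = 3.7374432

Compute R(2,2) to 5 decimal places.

Richardson extrapolation on the trapezoidal column (denominator 4−1=3):
R(1,1) = 4.0991380 + (4.0991380 − 5.4182581)/3 = 3.6594313
R(2,1) = 3.7374432 + (3.7374432 − 4.0991380)/3 = 3.6168783
R(2,2) = (16·3.6168783 − 3.6594313) / 15 = 3.6140414

3.61404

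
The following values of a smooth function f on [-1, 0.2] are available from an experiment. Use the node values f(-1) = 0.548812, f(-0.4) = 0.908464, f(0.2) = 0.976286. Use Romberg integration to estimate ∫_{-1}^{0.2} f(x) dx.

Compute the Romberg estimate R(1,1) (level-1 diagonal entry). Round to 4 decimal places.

1.0318

R(0,0) (trapezoid, 1 panel, h=1.2000): 0.915059
R(1,0) (trapezoid, 2 panels, h=0.6000): 1.002608
R(1,1) = 1.002608 + (1.002608 − 0.915059)/3 = 1.031791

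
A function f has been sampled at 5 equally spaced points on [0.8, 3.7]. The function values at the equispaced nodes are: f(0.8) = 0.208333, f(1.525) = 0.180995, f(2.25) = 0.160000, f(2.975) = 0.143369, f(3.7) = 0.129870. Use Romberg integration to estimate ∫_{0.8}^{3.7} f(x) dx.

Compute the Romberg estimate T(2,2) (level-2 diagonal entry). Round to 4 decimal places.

T(0,0) (trapezoid, 1 panel, h=2.9000): 0.490394
T(1,0) (trapezoid, 2 panels, h=1.4500): 0.477197
T(2,0) (trapezoid, 4 panels, h=0.7250): 0.473762
T(1,1) = 0.477197 + (0.477197 − 0.490394)/3 = 0.472798
T(2,1) = 0.473762 + (0.473762 − 0.477197)/3 = 0.472617
T(2,2) = 0.472617 + (0.472617 − 0.472798)/15 = 0.472605

0.4726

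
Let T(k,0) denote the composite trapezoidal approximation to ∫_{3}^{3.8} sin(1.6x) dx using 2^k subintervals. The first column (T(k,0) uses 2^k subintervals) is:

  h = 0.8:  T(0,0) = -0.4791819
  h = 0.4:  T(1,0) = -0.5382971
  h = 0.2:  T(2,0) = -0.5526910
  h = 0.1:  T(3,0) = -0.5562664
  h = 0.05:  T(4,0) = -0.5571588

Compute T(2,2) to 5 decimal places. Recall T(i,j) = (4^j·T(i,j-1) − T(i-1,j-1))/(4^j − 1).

-0.55745

T(1,1) = (4·(-0.5382971) − (-0.4791819)) / 3 = -0.5580022
T(2,1) = (4·(-0.5526910) − (-0.5382971)) / 3 = -0.5574890
T(2,2) = (16·(-0.5574890) − (-0.5580022)) / 15 = -0.5574548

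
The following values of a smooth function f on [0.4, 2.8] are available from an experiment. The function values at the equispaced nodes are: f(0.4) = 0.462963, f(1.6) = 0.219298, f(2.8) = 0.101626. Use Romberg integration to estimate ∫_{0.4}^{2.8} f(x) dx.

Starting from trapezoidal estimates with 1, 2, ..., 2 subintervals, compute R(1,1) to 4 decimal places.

0.5767

R(0,0) (trapezoid, 1 panel, h=2.4000): 0.677507
R(1,0) (trapezoid, 2 panels, h=1.2000): 0.601911
R(1,1) = 0.601911 + (0.601911 − 0.677507)/3 = 0.576712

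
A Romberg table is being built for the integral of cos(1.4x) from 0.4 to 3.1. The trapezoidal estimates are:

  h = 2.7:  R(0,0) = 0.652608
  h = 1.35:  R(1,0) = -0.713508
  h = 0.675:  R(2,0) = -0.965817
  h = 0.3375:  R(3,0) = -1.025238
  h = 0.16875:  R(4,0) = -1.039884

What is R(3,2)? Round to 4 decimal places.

Richardson extrapolation on the trapezoidal column (denominator 4−1=3):
R(2,1) = (4·(-0.965817) − (-0.713508)) / 3 = -1.049920
R(3,1) = -1.025238 + (-1.025238 − (-0.965817))/3 = -1.045045
R(3,2) = -1.045045 + (-1.045045 − (-1.049920))/15 = -1.044720

-1.0447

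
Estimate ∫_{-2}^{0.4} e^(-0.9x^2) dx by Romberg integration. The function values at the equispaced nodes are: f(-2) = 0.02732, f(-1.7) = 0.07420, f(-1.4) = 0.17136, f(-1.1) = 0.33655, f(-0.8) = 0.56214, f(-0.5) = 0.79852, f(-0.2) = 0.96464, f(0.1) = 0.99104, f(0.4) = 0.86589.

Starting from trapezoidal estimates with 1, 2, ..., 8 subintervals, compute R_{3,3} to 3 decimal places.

1.309

R_{0,0} (trapezoid, 1 panel, h=2.4000): 1.07185
R_{1,0} (trapezoid, 2 panels, h=1.2000): 1.21049
R_{2,0} (trapezoid, 4 panels, h=0.6000): 1.28685
R_{3,0} (trapezoid, 8 panels, h=0.3000): 1.30352
R_{1,1} = 1.21049 + (1.21049 − 1.07185)/3 = 1.25670
R_{2,1} = 1.28685 + (1.28685 − 1.21049)/3 = 1.31230
R_{3,1} = 1.30352 + (1.30352 − 1.28685)/3 = 1.30908
R_{2,2} = 1.31230 + (1.31230 − 1.25670)/15 = 1.31601
R_{3,2} = 1.30908 + (1.30908 − 1.31230)/15 = 1.30887
R_{3,3} = 1.30887 + (1.30887 − 1.31601)/63 = 1.30876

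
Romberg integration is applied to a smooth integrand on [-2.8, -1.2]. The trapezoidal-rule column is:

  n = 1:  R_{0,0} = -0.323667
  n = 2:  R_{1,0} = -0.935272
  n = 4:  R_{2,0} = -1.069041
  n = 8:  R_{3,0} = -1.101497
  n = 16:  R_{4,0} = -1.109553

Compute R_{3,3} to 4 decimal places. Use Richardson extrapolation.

-1.1122

R_{1,1} = -0.935272 + (-0.935272 − (-0.323667))/3 = -1.139140
R_{2,1} = -1.069041 + (-1.069041 − (-0.935272))/3 = -1.113631
R_{3,1} = (4·(-1.101497) − (-1.069041)) / 3 = -1.112316
R_{2,2} = (16·(-1.113631) − (-1.139140)) / 15 = -1.111930
R_{3,2} = (16·(-1.112316) − (-1.113631)) / 15 = -1.112228
R_{3,3} = (64·(-1.112228) − (-1.111930)) / 63 = -1.112233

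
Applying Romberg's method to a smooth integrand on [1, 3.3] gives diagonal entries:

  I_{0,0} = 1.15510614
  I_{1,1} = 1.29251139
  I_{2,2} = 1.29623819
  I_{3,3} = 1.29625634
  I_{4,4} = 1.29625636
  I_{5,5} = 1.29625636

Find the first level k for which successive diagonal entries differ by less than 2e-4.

|I_{1,1} − I_{0,0}| = 0.13740525 ≥ 2e-4
|I_{2,2} − I_{1,1}| = 0.00372680 ≥ 2e-4
|I_{3,3} − I_{2,2}| = 0.00001815 < 2e-4

k = 3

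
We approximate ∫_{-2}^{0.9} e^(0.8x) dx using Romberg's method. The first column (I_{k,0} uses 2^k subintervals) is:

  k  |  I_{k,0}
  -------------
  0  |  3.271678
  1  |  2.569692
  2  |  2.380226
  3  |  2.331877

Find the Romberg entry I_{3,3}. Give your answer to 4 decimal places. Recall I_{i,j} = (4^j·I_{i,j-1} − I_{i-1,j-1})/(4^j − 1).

I_{1,1} = (4·2.569692 − 3.271678) / 3 = 2.335697
I_{2,1} = (4·2.380226 − 2.569692) / 3 = 2.317071
I_{3,1} = 2.331877 + (2.331877 − 2.380226)/3 = 2.315761
I_{2,2} = 2.317071 + (2.317071 − 2.335697)/15 = 2.315829
I_{3,2} = (16·2.315761 − 2.317071) / 15 = 2.315674
I_{3,3} = (64·2.315674 − 2.315829) / 63 = 2.315672

2.3157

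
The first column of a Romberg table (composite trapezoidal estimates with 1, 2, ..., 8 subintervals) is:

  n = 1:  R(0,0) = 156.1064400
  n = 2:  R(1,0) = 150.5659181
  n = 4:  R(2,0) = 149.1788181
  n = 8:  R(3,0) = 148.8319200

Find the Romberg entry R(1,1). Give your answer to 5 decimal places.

148.71908

R(1,1) = 150.5659181 + (150.5659181 − 156.1064400)/3 = 148.7190775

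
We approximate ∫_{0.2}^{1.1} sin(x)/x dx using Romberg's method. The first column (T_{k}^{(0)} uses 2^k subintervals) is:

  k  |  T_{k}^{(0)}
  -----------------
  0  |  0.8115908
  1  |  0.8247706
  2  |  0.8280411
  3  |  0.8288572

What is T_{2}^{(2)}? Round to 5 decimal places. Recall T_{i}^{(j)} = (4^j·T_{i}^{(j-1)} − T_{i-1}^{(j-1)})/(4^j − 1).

0.82913

T_{1}^{(1)} = (4·0.8247706 − 0.8115908) / 3 = 0.8291639
T_{2}^{(1)} = (4·0.8280411 − 0.8247706) / 3 = 0.8291313
T_{2}^{(2)} = 0.8291313 + (0.8291313 − 0.8291639)/15 = 0.8291291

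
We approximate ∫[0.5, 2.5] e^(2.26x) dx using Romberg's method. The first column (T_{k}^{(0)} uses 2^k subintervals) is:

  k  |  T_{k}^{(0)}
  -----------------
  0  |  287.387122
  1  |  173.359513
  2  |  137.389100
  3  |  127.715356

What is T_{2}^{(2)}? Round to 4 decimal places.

Richardson extrapolation on the trapezoidal column (denominator 4−1=3):
T_{1}^{(1)} = (4·173.359513 − 287.387122) / 3 = 135.350310
T_{2}^{(1)} = (4·137.389100 − 173.359513) / 3 = 125.398962
T_{2}^{(2)} = 125.398962 + (125.398962 − 135.350310)/15 = 124.735539

124.7355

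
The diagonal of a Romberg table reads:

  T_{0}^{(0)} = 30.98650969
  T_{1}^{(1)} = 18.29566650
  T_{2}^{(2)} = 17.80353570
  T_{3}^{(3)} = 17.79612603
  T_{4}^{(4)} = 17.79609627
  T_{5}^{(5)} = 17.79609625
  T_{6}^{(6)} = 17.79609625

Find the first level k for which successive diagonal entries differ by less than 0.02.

k = 3

|T_{1}^{(1)} − T_{0}^{(0)}| = 12.69084319 ≥ 0.02
|T_{2}^{(2)} − T_{1}^{(1)}| = 0.49213080 ≥ 0.02
|T_{3}^{(3)} − T_{2}^{(2)}| = 0.00740967 < 0.02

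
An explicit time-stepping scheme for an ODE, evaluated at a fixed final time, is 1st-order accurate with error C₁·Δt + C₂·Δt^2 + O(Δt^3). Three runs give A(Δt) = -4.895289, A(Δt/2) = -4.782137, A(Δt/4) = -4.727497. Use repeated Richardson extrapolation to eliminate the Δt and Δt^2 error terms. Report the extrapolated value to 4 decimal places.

-4.6741

First eliminate the Δt term (factor 2^1 = 2):
  B₁ = (2·(-4.782137) − (-4.895289))/1 = -4.668985
  B₂ = (2·(-4.727497) − (-4.782137))/1 = -4.672857
Then eliminate the Δt^2 term (factor 2^2 = 4):
  (4·(-4.672857) − (-4.668985))/3 = -4.674148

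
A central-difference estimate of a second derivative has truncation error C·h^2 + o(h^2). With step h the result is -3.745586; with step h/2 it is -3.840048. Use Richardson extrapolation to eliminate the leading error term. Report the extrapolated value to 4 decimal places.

-3.8715

The leading error scales as h^2; refining by a factor of 2 reduces it by 2^2 = 4.
Extrapolated value = (4·A(h/2) − A(h)) / (4 − 1)
= (4·(-3.840048) − (-3.745586)) / 3
= -11.614606 / 3 = -3.871535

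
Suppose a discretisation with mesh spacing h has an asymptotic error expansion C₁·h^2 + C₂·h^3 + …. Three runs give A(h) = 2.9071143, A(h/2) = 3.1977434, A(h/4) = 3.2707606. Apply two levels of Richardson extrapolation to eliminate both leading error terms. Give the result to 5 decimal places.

3.29517

First eliminate the h^2 term (factor 2^2 = 4):
  B₁ = (4·3.1977434 − 2.9071143)/3 = 3.2946198
  B₂ = (4·3.2707606 − 3.1977434)/3 = 3.2950997
Then eliminate the h^3 term (factor 2^3 = 8):
  (8·3.2950997 − 3.2946198)/7 = 3.2951683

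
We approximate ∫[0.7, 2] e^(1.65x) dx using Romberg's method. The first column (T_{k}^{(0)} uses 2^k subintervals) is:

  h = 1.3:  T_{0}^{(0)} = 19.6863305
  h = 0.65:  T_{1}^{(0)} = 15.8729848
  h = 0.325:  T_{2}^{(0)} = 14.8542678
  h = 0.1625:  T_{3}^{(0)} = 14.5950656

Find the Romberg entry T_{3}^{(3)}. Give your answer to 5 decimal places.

T_{1}^{(1)} = (4·15.8729848 − 19.6863305) / 3 = 14.6018696
T_{2}^{(1)} = 14.8542678 + (14.8542678 − 15.8729848)/3 = 14.5146955
T_{3}^{(1)} = 14.5950656 + (14.5950656 − 14.8542678)/3 = 14.5086649
T_{2}^{(2)} = 14.5146955 + (14.5146955 − 14.6018696)/15 = 14.5088839
T_{3}^{(2)} = (16·14.5086649 − 14.5146955) / 15 = 14.5082629
T_{3}^{(3)} = 14.5082629 + (14.5082629 − 14.5088839)/63 = 14.5082530

14.50825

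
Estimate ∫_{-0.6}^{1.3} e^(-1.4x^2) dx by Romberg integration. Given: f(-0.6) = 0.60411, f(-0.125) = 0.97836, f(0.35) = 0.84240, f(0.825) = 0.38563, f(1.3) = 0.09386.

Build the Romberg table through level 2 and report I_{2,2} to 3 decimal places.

1.238

I_{0,0} (trapezoid, 1 panel, h=1.9000): 0.66307
I_{1,0} (trapezoid, 2 panels, h=0.9500): 1.13182
I_{2,0} (trapezoid, 4 panels, h=0.4750): 1.21380
I_{1,1} = 1.13182 + (1.13182 − 0.66307)/3 = 1.28807
I_{2,1} = 1.21380 + (1.21380 − 1.13182)/3 = 1.24113
I_{2,2} = 1.24113 + (1.24113 − 1.28807)/15 = 1.23800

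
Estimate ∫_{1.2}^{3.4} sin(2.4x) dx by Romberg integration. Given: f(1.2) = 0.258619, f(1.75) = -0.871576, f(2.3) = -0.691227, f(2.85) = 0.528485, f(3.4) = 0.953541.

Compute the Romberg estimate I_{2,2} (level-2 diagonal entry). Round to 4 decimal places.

I_{0,0} (trapezoid, 1 panel, h=2.2000): 1.333376
I_{1,0} (trapezoid, 2 panels, h=1.1000): -0.093662
I_{2,0} (trapezoid, 4 panels, h=0.5500): -0.235531
I_{1,1} = -0.093662 + (-0.093662 − 1.333376)/3 = -0.569341
I_{2,1} = -0.235531 + (-0.235531 − (-0.093662))/3 = -0.282821
I_{2,2} = -0.282821 + (-0.282821 − (-0.569341))/15 = -0.263720

-0.2637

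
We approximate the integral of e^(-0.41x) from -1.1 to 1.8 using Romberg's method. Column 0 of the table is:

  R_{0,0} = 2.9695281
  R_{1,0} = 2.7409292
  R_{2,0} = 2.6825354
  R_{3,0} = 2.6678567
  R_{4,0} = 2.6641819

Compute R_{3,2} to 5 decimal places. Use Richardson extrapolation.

2.66296

R_{2,1} = 2.6825354 + (2.6825354 − 2.7409292)/3 = 2.6630708
R_{3,1} = (4·2.6678567 − 2.6825354) / 3 = 2.6629638
R_{3,2} = (16·2.6629638 − 2.6630708) / 15 = 2.6629567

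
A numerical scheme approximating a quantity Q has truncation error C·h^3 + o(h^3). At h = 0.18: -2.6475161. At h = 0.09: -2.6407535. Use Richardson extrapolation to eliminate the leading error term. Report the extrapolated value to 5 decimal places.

The leading error scales as h^3; refining by a factor of 2 reduces it by 2^3 = 8.
Extrapolated value = (8·A(h/2) − A(h)) / (8 − 1)
= (8·(-2.6407535) − (-2.6475161)) / 7
= -18.4785119 / 7 = -2.6397874

-2.63979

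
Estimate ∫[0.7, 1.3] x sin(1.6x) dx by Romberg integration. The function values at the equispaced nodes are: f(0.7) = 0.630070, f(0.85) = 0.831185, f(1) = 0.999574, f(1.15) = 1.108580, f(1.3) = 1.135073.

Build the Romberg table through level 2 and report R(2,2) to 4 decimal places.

R(0,0) (trapezoid, 1 panel, h=0.6000): 0.529543
R(1,0) (trapezoid, 2 panels, h=0.3000): 0.564644
R(2,0) (trapezoid, 4 panels, h=0.1500): 0.573287
R(1,1) = 0.564644 + (0.564644 − 0.529543)/3 = 0.576344
R(2,1) = 0.573287 + (0.573287 − 0.564644)/3 = 0.576168
R(2,2) = 0.576168 + (0.576168 − 0.576344)/15 = 0.576156

0.5762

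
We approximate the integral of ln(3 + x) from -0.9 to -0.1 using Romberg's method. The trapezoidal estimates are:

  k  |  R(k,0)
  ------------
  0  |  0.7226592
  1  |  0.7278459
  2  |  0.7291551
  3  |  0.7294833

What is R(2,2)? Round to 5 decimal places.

R(1,1) = 0.7278459 + (0.7278459 − 0.7226592)/3 = 0.7295748
R(2,1) = (4·0.7291551 − 0.7278459) / 3 = 0.7295915
R(2,2) = (16·0.7295915 − 0.7295748) / 15 = 0.7295926

0.72959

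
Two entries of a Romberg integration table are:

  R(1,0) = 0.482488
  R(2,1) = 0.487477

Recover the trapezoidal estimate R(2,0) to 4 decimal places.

0.4862

From R(2,1) = (4·R(2,0) − R(1,0))/3, solve for R(2,0):
4·R(2,0) = 3·0.487477 + 0.482488 = 1.944919
R(2,0) = 0.486230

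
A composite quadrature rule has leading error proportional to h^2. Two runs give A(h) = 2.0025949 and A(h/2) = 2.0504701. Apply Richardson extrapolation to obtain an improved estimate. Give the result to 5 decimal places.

The leading error scales as h^2; refining by a factor of 2 reduces it by 2^2 = 4.
Extrapolated value = (4·A(h/2) − A(h)) / (4 − 1)
= (4·2.0504701 − 2.0025949) / 3
= 6.1992855 / 3 = 2.0664285

2.06643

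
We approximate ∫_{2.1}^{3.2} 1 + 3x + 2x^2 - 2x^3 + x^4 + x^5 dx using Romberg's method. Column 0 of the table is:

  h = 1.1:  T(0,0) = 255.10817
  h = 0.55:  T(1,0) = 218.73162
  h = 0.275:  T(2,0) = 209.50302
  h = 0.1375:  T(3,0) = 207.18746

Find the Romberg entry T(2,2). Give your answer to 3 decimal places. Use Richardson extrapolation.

Richardson extrapolation on the trapezoidal column (denominator 4−1=3):
T(1,1) = 218.73162 + (218.73162 − 255.10817)/3 = 206.60610
T(2,1) = 209.50302 + (209.50302 − 218.73162)/3 = 206.42682
T(2,2) = (16·206.42682 − 206.60610) / 15 = 206.41487

206.415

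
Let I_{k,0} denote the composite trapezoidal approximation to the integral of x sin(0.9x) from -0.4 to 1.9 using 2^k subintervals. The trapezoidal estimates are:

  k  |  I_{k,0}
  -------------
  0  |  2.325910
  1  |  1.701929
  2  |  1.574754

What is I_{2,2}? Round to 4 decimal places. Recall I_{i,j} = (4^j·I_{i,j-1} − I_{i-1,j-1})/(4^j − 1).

1.5349

I_{1,1} = 1.701929 + (1.701929 − 2.325910)/3 = 1.493935
I_{2,1} = 1.574754 + (1.574754 − 1.701929)/3 = 1.532362
I_{2,2} = (16·1.532362 − 1.493935) / 15 = 1.534924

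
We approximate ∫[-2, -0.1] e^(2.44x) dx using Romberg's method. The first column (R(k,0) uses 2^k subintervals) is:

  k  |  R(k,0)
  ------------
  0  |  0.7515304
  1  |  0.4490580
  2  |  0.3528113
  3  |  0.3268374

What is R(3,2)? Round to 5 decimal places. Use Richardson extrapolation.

Richardson extrapolation on the trapezoidal column (denominator 4−1=3):
R(2,1) = (4·0.3528113 − 0.4490580) / 3 = 0.3207291
R(3,1) = 0.3268374 + (0.3268374 − 0.3528113)/3 = 0.3181794
R(3,2) = (16·0.3181794 − 0.3207291) / 15 = 0.3180094

0.31801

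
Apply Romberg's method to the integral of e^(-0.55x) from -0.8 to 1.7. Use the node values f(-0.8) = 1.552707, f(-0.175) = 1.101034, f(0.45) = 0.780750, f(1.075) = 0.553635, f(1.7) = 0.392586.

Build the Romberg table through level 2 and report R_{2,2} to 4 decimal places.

2.1093

R_{0,0} (trapezoid, 1 panel, h=2.5000): 2.431616
R_{1,0} (trapezoid, 2 panels, h=1.2500): 2.191746
R_{2,0} (trapezoid, 4 panels, h=0.6250): 2.130041
R_{1,1} = 2.191746 + (2.191746 − 2.431616)/3 = 2.111789
R_{2,1} = 2.130041 + (2.130041 − 2.191746)/3 = 2.109473
R_{2,2} = 2.109473 + (2.109473 − 2.111789)/15 = 2.109319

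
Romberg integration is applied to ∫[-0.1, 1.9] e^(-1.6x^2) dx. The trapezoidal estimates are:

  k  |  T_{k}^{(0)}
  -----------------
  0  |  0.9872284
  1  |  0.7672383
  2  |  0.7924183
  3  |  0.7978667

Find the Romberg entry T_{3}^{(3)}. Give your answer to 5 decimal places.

0.79948

T_{1}^{(1)} = 0.7672383 + (0.7672383 − 0.9872284)/3 = 0.6939083
T_{2}^{(1)} = 0.7924183 + (0.7924183 − 0.7672383)/3 = 0.8008116
T_{3}^{(1)} = 0.7978667 + (0.7978667 − 0.7924183)/3 = 0.7996828
T_{2}^{(2)} = (16·0.8008116 − 0.6939083) / 15 = 0.8079385
T_{3}^{(2)} = 0.7996828 + (0.7996828 − 0.8008116)/15 = 0.7996075
T_{3}^{(3)} = 0.7996075 + (0.7996075 − 0.8079385)/63 = 0.7994753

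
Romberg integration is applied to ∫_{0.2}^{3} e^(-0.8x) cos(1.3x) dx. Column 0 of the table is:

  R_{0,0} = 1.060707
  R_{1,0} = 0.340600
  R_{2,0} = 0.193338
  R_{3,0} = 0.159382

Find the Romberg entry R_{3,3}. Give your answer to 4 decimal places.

R_{1,1} = 0.340600 + (0.340600 − 1.060707)/3 = 0.100564
R_{2,1} = (4·0.193338 − 0.340600) / 3 = 0.144251
R_{3,1} = (4·0.159382 − 0.193338) / 3 = 0.148063
R_{2,2} = (16·0.144251 − 0.100564) / 15 = 0.147163
R_{3,2} = (16·0.148063 − 0.144251) / 15 = 0.148317
R_{3,3} = (64·0.148317 − 0.147163) / 63 = 0.148335

0.1483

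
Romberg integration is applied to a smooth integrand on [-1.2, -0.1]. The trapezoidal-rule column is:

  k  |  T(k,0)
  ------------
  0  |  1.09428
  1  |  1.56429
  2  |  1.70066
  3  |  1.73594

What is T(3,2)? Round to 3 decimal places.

1.748

Richardson extrapolation on the trapezoidal column (denominator 4−1=3):
T(2,1) = 1.70066 + (1.70066 − 1.56429)/3 = 1.74612
T(3,1) = 1.73594 + (1.73594 − 1.70066)/3 = 1.74770
T(3,2) = (16·1.74770 − 1.74612) / 15 = 1.74781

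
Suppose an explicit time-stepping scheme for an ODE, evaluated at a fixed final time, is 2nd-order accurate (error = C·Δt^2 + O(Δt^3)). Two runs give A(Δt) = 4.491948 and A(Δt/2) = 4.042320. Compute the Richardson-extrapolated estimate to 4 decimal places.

3.8924

The leading error scales as Δt^2; refining by a factor of 2 reduces it by 2^2 = 4.
Extrapolated value = (4·A(Δt/2) − A(Δt)) / (4 − 1)
= (4·4.042320 − 4.491948) / 3
= 11.677332 / 3 = 3.892444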